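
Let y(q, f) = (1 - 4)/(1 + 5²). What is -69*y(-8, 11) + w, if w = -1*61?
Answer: -1379/26 ≈ -53.038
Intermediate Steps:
w = -61
y(q, f) = -3/26 (y(q, f) = -3/(1 + 25) = -3/26)
-69*y(-8, 11) + w = -69*(-3/26) - 61 = 207/26 - 61 = -1379/26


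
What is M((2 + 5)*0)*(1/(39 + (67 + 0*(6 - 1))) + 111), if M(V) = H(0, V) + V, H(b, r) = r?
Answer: 0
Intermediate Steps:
M(V) = 2*V (M(V) = V + V = 2*V)
M((2 + 5)*0)*(1/(39 + (67 + 0*(6 - 1))) + 111) = (2*((2 + 5)*0))*(1/(39 + (67 + 0*(6 - 1))) + 111) = (2*(7*0))*(1/(39 + (67 + 0*5)) + 111) = (2*0)*(1/(39 + (67 + 0)) + 111) = 0*(1/(39 + 67) + 111) = 0*(1/106 + 111) = 0*(11767/106) = 0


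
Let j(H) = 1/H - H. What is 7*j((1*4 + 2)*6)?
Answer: -9065/36 ≈ -251.81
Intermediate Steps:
7*j((1*4 + 2)*6) = 7*(1/((1*4 + 2)*6) - (1*4 + 2)*6) = 7*(1/((4 + 2)*6) - (4 + 2)*6) = 7*(1/(6*6) - 6*6) = 7*(1/36 - 1*36) = 7*(1/36 - 36) = 7*(-1295/36) = -9065/36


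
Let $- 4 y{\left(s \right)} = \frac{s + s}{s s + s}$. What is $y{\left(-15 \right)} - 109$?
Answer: $- \frac{3051}{28} \approx -108.96$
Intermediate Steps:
$y{\left(s \right)} = - \frac{s}{2 \left(s + s^{2}\right)}$ ($y{\left(s \right)} = - \frac{\left(s + s\right) \frac{1}{s s + s}}{4} = - \frac{2 s \frac{1}{s^{2} + s}}{4} = - \frac{2 s \frac{1}{s + s^{2}}}{4} = - \frac{s}{2 \left(s + s^{2}\right)}$)
$y{\left(-15 \right)} - 109 = - \frac{1}{2 + 2 \left(-15\right)} - 109 = - \frac{1}{2 - 30} - 109 = - \frac{1}{-28} - 109 = \left(-1\right) \left(- \frac{1}{28}\right) - 109 = \frac{1}{28} - 109 = - \frac{3051}{28}$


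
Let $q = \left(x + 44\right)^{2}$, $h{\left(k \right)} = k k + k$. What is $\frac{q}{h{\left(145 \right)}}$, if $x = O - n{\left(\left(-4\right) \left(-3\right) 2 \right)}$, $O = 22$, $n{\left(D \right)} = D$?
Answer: $\frac{882}{10585} \approx 0.083326$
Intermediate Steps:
$x = -2$ ($x = 22 - \left(-4\right) \left(-3\right) 2 = 22 - 12 \cdot 2 = 22 - 24 = -2$)
$h{\left(k \right)} = k + k^{2}$ ($h{\left(k \right)} = k^{2} + k = k + k^{2}$)
$q = 1764$ ($q = \left(-2 + 44\right)^{2} = 42^{2} = 1764$)
$\frac{q}{h{\left(145 \right)}} = \frac{1764}{145 \left(1 + 145\right)} = \frac{1764}{145 \cdot 146} = \frac{1764}{21170} = 1764 \cdot \frac{1}{21170} = \frac{882}{10585}$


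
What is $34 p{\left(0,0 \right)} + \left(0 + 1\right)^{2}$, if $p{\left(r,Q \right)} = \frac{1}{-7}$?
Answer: $- \frac{27}{7} \approx -3.8571$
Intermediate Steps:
$p{\left(r,Q \right)} = - \frac{1}{7}$
$34 p{\left(0,0 \right)} + \left(0 + 1\right)^{2} = 34 \left(- \frac{1}{7}\right) + \left(0 + 1\right)^{2} = - \frac{34}{7} + 1^{2} = - \frac{34}{7} + 1 = - \frac{27}{7}$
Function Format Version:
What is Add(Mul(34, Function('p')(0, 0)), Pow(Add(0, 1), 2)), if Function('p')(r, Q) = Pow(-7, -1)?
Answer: Rational(-27, 7) ≈ -3.8571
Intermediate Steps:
Function('p')(r, Q) = Rational(-1, 7)
Add(Mul(34, Function('p')(0, 0)), Pow(Add(0, 1), 2)) = Add(Mul(34, Rational(-1, 7)), Pow(Add(0, 1), 2)) = Add(Rational(-34, 7), Pow(1, 2)) = Add(Rational(-34, 7), 1) = Rational(-27, 7)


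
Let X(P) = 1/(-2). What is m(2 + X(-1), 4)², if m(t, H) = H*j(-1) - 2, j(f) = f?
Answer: 36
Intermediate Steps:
X(P) = -½
m(t, H) = -2 - H (m(t, H) = H*(-1) - 2 = -H - 2 = -2 - H)
m(2 + X(-1), 4)² = (-2 - 1*4)² = (-2 - 4)² = (-6)² = 36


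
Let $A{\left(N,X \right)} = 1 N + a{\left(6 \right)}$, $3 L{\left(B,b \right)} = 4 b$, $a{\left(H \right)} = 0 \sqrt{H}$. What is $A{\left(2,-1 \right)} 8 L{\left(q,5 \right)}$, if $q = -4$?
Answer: $\frac{320}{3} \approx 106.67$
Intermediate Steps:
$a{\left(H \right)} = 0$
$L{\left(B,b \right)} = \frac{4 b}{3}$
$A{\left(N,X \right)} = N$ ($A{\left(N,X \right)} = 1 N + 0 = N + 0 = N$)
$A{\left(2,-1 \right)} 8 L{\left(q,5 \right)} = 2 \cdot 8 \cdot \frac{4}{3} \cdot 5 = 16 \cdot \frac{20}{3} = \frac{320}{3}$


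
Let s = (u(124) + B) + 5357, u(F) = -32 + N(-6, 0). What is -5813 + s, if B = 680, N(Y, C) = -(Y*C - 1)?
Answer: 193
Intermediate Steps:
N(Y, C) = 1 - C*Y (N(Y, C) = -(C*Y - 1) = -(-1 + C*Y) = 1 - C*Y)
u(F) = -31 (u(F) = -32 + (1 - 1*0*(-6)) = -32 + (1 + 0) = -32 + 1 = -31)
s = 6006 (s = (-31 + 680) + 5357 = 649 + 5357 = 6006)
-5813 + s = -5813 + 6006 = 193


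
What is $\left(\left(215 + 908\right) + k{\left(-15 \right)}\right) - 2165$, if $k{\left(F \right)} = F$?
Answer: $-1057$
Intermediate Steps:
$\left(\left(215 + 908\right) + k{\left(-15 \right)}\right) - 2165 = \left(\left(215 + 908\right) - 15\right) - 2165 = \left(1123 - 15\right) - 2165 = 1108 - 2165 = -1057$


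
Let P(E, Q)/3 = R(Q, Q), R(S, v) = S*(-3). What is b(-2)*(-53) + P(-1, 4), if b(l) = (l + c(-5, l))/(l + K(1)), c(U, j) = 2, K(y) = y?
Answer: -36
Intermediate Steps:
R(S, v) = -3*S
b(l) = (2 + l)/(1 + l) (b(l) = (l + 2)/(l + 1) = (2 + l)/(1 + l))
P(E, Q) = -9*Q (P(E, Q) = 3*(-3*Q) = -9*Q)
b(-2)*(-53) + P(-1, 4) = ((2 - 2)/(1 - 2))*(-53) - 9*4 = (0/(-1))*(-53) - 36 = -1*0*(-53) - 36 = 0*(-53) - 36 = 0 - 36 = -36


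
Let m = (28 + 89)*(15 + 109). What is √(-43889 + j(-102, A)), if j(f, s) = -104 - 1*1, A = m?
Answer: I*√43994 ≈ 209.75*I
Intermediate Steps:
m = 14508 (m = 117*124 = 14508)
A = 14508
j(f, s) = -105 (j(f, s) = -104 - 1 = -105)
√(-43889 + j(-102, A)) = √(-43889 - 105) = √(-43994) = I*√43994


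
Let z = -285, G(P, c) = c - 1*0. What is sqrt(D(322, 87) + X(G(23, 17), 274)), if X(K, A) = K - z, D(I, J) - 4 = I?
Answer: 2*sqrt(157) ≈ 25.060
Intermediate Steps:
G(P, c) = c (G(P, c) = c + 0 = c)
D(I, J) = 4 + I
X(K, A) = 285 + K (X(K, A) = K - 1*(-285) = K + 285 = 285 + K)
sqrt(D(322, 87) + X(G(23, 17), 274)) = sqrt((4 + 322) + (285 + 17)) = sqrt(326 + 302) = sqrt(628) = 2*sqrt(157)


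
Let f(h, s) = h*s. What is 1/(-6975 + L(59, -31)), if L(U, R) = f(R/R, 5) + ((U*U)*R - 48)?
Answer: -1/114929 ≈ -8.7010e-6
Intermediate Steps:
L(U, R) = -43 + R*U² (L(U, R) = (R/R)*5 + ((U*U)*R - 48) = 1*5 + (U²*R - 48) = 5 + (R*U² - 48) = 5 + (-48 + R*U²) = -43 + R*U²)
1/(-6975 + L(59, -31)) = 1/(-6975 + (-43 - 31*59²)) = 1/(-6975 + (-43 - 31*3481)) = 1/(-6975 + (-43 - 107911)) = 1/(-6975 - 107954) = 1/(-114929) = -1/114929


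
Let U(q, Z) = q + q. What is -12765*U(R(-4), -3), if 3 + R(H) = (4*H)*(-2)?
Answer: -740370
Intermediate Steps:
R(H) = -3 - 8*H (R(H) = -3 + (4*H)*(-2) = -3 - 8*H)
U(q, Z) = 2*q
-12765*U(R(-4), -3) = -25530*(-3 - 8*(-4)) = -25530*(-3 + 32) = -25530*29 = -12765*58 = -740370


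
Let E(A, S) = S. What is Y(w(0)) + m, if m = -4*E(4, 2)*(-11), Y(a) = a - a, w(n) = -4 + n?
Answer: 88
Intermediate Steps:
Y(a) = 0
m = 88 (m = -4*2*(-11) = -8*(-11) = 88)
Y(w(0)) + m = 0 + 88 = 88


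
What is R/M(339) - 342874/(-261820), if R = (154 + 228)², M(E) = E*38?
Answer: 560825323/44378490 ≈ 12.637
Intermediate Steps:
M(E) = 38*E
R = 145924 (R = 382² = 145924)
R/M(339) - 342874/(-261820) = 145924/((38*339)) - 342874/(-261820) = 145924/12882 - 342874*(-1/261820) = 145924*(1/12882) + 9023/6890 = 72962/6441 + 9023/6890 = 560825323/44378490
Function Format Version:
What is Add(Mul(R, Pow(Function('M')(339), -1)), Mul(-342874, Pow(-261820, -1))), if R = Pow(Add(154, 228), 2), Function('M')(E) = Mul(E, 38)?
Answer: Rational(560825323, 44378490) ≈ 12.637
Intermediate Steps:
Function('M')(E) = Mul(38, E)
R = 145924 (R = Pow(382, 2) = 145924)
Add(Mul(R, Pow(Function('M')(339), -1)), Mul(-342874, Pow(-261820, -1))) = Add(Mul(145924, Pow(Mul(38, 339), -1)), Mul(-342874, Pow(-261820, -1))) = Add(Mul(145924, Pow(12882, -1)), Mul(-342874, Rational(-1, 261820))) = Add(Mul(145924, Rational(1, 12882)), Rational(9023, 6890)) = Add(Rational(72962, 6441), Rational(9023, 6890)) = Rational(560825323, 44378490)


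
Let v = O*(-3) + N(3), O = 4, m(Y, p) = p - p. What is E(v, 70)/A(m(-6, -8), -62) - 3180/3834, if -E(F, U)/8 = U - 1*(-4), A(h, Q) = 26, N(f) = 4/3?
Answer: -196034/8307 ≈ -23.599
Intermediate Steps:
N(f) = 4/3 (N(f) = 4*(⅓) = 4/3)
m(Y, p) = 0
v = -32/3 (v = 4*(-3) + 4/3 = -12 + 4/3 = -32/3 ≈ -10.667)
E(F, U) = -32 - 8*U (E(F, U) = -8*(U - 1*(-4)) = -8*(U + 4) = -8*(4 + U) = -32 - 8*U)
E(v, 70)/A(m(-6, -8), -62) - 3180/3834 = (-32 - 8*70)/26 - 3180/3834 = (-32 - 560)*(1/26) - 3180*1/3834 = -592*1/26 - 530/639 = -296/13 - 530/639 = -196034/8307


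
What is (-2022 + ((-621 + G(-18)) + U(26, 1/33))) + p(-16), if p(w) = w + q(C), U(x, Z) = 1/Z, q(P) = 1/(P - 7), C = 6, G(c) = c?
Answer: -2645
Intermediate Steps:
q(P) = 1/(-7 + P)
p(w) = -1 + w (p(w) = w + 1/(-7 + 6) = w + 1/(-1) = w - 1 = -1 + w)
(-2022 + ((-621 + G(-18)) + U(26, 1/33))) + p(-16) = (-2022 + ((-621 - 18) + 1/(1/33))) + (-1 - 16) = (-2022 + (-639 + 1/(1/33))) - 17 = (-2022 + (-639 + 33)) - 17 = (-2022 - 606) - 17 = -2628 - 17 = -2645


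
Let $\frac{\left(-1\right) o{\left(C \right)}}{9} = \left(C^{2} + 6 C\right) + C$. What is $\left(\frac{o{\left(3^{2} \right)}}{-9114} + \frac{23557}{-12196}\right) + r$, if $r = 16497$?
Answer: $\frac{305585720081}{18525724} \approx 16495.0$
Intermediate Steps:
$o{\left(C \right)} = - 63 C - 9 C^{2}$ ($o{\left(C \right)} = - 9 \left(\left(C^{2} + 6 C\right) + C\right) = - 9 \left(C^{2} + 7 C\right) = - 63 C - 9 C^{2}$)
$\left(\frac{o{\left(3^{2} \right)}}{-9114} + \frac{23557}{-12196}\right) + r = \left(\frac{\left(-9\right) 3^{2} \left(7 + 3^{2}\right)}{-9114} + \frac{23557}{-12196}\right) + 16497 = \left(\left(-9\right) 9 \left(7 + 9\right) \left(- \frac{1}{9114}\right) + 23557 \left(- \frac{1}{12196}\right)\right) + 16497 = \left(\left(-9\right) 9 \cdot 16 \left(- \frac{1}{9114}\right) - \frac{23557}{12196}\right) + 16497 = \left(\left(-1296\right) \left(- \frac{1}{9114}\right) - \frac{23557}{12196}\right) + 16497 = \left(\frac{216}{1519} - \frac{23557}{12196}\right) + 16497 = - \frac{33148747}{18525724} + 16497 = \frac{305585720081}{18525724}$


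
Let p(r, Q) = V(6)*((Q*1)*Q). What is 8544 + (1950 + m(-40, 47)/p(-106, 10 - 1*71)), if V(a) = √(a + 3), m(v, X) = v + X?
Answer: 117144529/11163 ≈ 10494.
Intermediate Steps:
m(v, X) = X + v
V(a) = √(3 + a)
p(r, Q) = 3*Q² (p(r, Q) = √(3 + 6)*((Q*1)*Q) = √9*(Q*Q) = 3*Q²)
8544 + (1950 + m(-40, 47)/p(-106, 10 - 1*71)) = 8544 + (1950 + (47 - 40)/((3*(10 - 1*71)²))) = 8544 + (1950 + 7/((3*(10 - 71)²))) = 8544 + (1950 + 7/((3*(-61)²))) = 8544 + (1950 + 7/((3*3721))) = 8544 + (1950 + 7/11163) = 8544 + 21767857/11163 = 117144529/11163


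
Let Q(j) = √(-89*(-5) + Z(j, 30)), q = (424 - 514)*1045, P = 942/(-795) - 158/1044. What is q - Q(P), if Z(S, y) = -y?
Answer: -94050 - √415 ≈ -94070.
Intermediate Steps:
P = -184843/138330 (P = 942*(-1/795) - 158*1/1044 = -314/265 - 79/522 = -184843/138330 ≈ -1.3362)
q = -94050 (q = -90*1045 = -94050)
Q(j) = √415 (Q(j) = √(-89*(-5) - 1*30) = √(445 - 30) = √415)
q - Q(P) = -94050 - √415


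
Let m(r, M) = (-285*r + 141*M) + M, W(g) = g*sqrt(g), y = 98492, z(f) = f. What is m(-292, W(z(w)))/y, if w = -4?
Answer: 20805/24623 - 284*I/24623 ≈ 0.84494 - 0.011534*I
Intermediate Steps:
W(g) = g**(3/2)
m(r, M) = -285*r + 142*M
m(-292, W(z(w)))/y = (-285*(-292) + 142*(-4)**(3/2))/98492 = (83220 + 142*(-8*I))*(1/98492) = (83220 - 1136*I)*(1/98492) = 20805/24623 - 284*I/24623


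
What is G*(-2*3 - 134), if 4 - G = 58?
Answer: 7560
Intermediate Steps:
G = -54 (G = 4 - 1*58 = 4 - 58 = -54)
G*(-2*3 - 134) = -54*(-2*3 - 134) = -54*(-6 - 134) = -54*(-140) = 7560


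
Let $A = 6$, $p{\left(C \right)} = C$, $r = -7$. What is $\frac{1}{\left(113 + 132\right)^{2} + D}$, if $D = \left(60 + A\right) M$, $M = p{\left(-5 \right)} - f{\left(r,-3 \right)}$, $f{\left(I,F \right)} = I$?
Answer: $\frac{1}{60157} \approx 1.6623 \cdot 10^{-5}$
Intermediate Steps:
$M = 2$ ($M = -5 - -7 = -5 + 7 = 2$)
$D = 132$ ($D = \left(60 + 6\right) 2 = 66 \cdot 2 = 132$)
$\frac{1}{\left(113 + 132\right)^{2} + D} = \frac{1}{\left(113 + 132\right)^{2} + 132} = \frac{1}{245^{2} + 132} = \frac{1}{60025 + 132} = \frac{1}{60157}$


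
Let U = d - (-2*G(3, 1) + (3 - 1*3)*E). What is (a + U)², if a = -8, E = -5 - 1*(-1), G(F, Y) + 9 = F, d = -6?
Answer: 676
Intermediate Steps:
G(F, Y) = -9 + F
E = -4 (E = -5 + 1 = -4)
U = -18 (U = -6 - (-2*(-9 + 3) + (3 - 1*3)*(-4)) = -6 - (-2*(-6) + (3 - 3)*(-4)) = -6 - (12 + 0*(-4)) = -6 - (12 + 0) = -6 - 1*12 = -6 - 12 = -18)
(a + U)² = (-8 - 18)² = (-26)² = 676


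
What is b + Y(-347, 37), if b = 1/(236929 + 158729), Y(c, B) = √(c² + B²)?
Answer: 1/395658 + √121778 ≈ 348.97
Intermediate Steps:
Y(c, B) = √(B² + c²)
b = 1/395658 ≈ 2.5274e-6
b + Y(-347, 37) = 1/395658 + √(37² + (-347)²) = 1/395658 + √(1369 + 120409) = 1/395658 + √121778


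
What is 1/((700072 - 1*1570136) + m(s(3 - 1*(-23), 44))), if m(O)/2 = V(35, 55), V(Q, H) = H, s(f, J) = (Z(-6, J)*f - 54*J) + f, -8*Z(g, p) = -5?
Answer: -1/869954 ≈ -1.1495e-6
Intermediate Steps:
Z(g, p) = 5/8 (Z(g, p) = -1/8*(-5) = 5/8)
s(f, J) = -54*J + 13*f/8 (s(f, J) = (5*f/8 - 54*J) + f = (-54*J + 5*f/8) + f = -54*J + 13*f/8)
m(O) = 110 (m(O) = 2*55 = 110)
1/((700072 - 1*1570136) + m(s(3 - 1*(-23), 44))) = 1/((700072 - 1*1570136) + 110) = 1/((700072 - 1570136) + 110) = 1/(-870064 + 110) = 1/(-869954) = -1/869954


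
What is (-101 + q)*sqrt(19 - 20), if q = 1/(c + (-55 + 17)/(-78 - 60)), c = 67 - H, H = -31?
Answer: -684812*I/6781 ≈ -100.99*I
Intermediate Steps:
c = 98 (c = 67 - 1*(-31) = 67 + 31 = 98)
q = 69/6781 (q = 1/(98 + (-55 + 17)/(-78 - 60)) = 1/(98 - 38/(-138)) = 1/(98 - 38*(-1/138)) = 1/(98 + 19/69) = 1/(6781/69) = 69/6781 ≈ 0.010175)
(-101 + q)*sqrt(19 - 20) = (-101 + 69/6781)*sqrt(19 - 20) = -684812*I/6781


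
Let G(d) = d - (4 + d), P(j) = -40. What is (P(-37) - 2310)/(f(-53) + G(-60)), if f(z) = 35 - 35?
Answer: 1175/2 ≈ 587.50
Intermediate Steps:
f(z) = 0
G(d) = -4 (G(d) = d + (-4 - d) = -4)
(P(-37) - 2310)/(f(-53) + G(-60)) = (-40 - 2310)/(0 - 4) = -2350/(-4) = -2350*(-¼) = 1175/2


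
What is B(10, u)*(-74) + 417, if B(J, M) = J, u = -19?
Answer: -323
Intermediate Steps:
B(10, u)*(-74) + 417 = 10*(-74) + 417 = -740 + 417 = -323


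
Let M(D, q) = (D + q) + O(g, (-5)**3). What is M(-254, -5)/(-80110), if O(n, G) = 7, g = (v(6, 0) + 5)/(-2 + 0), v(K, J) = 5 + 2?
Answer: 126/40055 ≈ 0.0031457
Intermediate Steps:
v(K, J) = 7
g = -6 (g = (7 + 5)/(-2 + 0) = 12/(-2) = 12*(-1/2) = -6)
M(D, q) = 7 + D + q (M(D, q) = (D + q) + 7 = 7 + D + q)
M(-254, -5)/(-80110) = (7 - 254 - 5)/(-80110) = -252*(-1/80110) = 126/40055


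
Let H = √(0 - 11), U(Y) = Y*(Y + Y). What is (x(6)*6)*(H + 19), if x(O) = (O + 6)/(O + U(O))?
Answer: 228/13 + 12*I*√11/13 ≈ 17.538 + 3.0615*I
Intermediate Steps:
U(Y) = 2*Y² (U(Y) = Y*(2*Y) = 2*Y²)
x(O) = (6 + O)/(O + 2*O²) (x(O) = (O + 6)/(O + 2*O²) = (6 + O)/(O + 2*O²))
H = I*√11 (H = √(-11) = I*√11 ≈ 3.3166*I)
(x(6)*6)*(H + 19) = (((6 + 6)/(6*(1 + 2*6)))*6)*(I*√11 + 19) = (((⅙)*12/(1 + 12))*6)*(19 + I*√11) = (((⅙)*12/13)*6)*(19 + I*√11) = (((⅙)*(1/13)*12)*6)*(19 + I*√11) = ((2/13)*6)*(19 + I*√11) = 12*(19 + I*√11)/13 = 228/13 + 12*I*√11/13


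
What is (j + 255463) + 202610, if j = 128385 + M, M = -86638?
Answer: 499820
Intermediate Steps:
j = 41747 (j = 128385 - 86638 = 41747)
(j + 255463) + 202610 = (41747 + 255463) + 202610 = 297210 + 202610 = 499820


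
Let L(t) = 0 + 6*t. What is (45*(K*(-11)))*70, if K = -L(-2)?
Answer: -415800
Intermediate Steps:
L(t) = 6*t
K = 12 (K = -6*(-2) = -1*(-12) = 12)
(45*(K*(-11)))*70 = (45*(12*(-11)))*70 = (45*(-132))*70 = -5940*70 = -415800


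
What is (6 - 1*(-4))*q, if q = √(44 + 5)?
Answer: 70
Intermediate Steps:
q = 7 (q = √49 = 7)
(6 - 1*(-4))*q = (6 - 1*(-4))*7 = (6 + 4)*7 = 10*7 = 70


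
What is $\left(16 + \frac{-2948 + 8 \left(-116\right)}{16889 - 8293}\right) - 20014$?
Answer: $- \frac{42976671}{2149} \approx -19998.0$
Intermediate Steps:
$\left(16 + \frac{-2948 + 8 \left(-116\right)}{16889 - 8293}\right) - 20014 = \left(16 + \frac{-2948 - 928}{8596}\right) - 20014 = \left(16 - \frac{969}{2149}\right) - 20014 = \frac{33415}{2149} - 20014 = - \frac{42976671}{2149}$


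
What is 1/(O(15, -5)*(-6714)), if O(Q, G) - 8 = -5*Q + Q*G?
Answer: 1/953388 ≈ 1.0489e-6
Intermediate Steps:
O(Q, G) = 8 - 5*Q + G*Q (O(Q, G) = 8 + (-5*Q + Q*G) = 8 + (-5*Q + G*Q) = 8 - 5*Q + G*Q)
1/(O(15, -5)*(-6714)) = 1/((8 - 5*15 - 5*15)*(-6714)) = 1/((8 - 75 - 75)*(-6714)) = 1/(-142*(-6714)) = 1/953388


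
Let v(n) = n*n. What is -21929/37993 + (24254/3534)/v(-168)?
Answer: -1093178136521/1894779601344 ≈ -0.57694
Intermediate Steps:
v(n) = n**2
-21929/37993 + (24254/3534)/v(-168) = -21929/37993 + (24254/3534)/((-168)**2) = -21929*1/37993 + (24254*(1/3534))/28224 = -21929/37993 + (12127/1767)*(1/28224) = -21929/37993 + 12127/49871808 = -1093178136521/1894779601344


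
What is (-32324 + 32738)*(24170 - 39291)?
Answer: -6260094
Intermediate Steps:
(-32324 + 32738)*(24170 - 39291) = 414*(-15121) = -6260094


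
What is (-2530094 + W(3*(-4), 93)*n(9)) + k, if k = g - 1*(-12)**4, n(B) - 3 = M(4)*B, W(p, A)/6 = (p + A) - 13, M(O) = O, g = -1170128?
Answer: -3705046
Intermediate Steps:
W(p, A) = -78 + 6*A + 6*p (W(p, A) = 6*((p + A) - 13) = 6*((A + p) - 13) = 6*(-13 + A + p) = -78 + 6*A + 6*p)
n(B) = 3 + 4*B
k = -1190864 (k = -1170128 - 1*(-12)**4 = -1170128 - 1*20736 = -1170128 - 20736 = -1190864)
(-2530094 + W(3*(-4), 93)*n(9)) + k = (-2530094 + (-78 + 6*93 + 6*(3*(-4)))*(3 + 4*9)) - 1190864 = (-2530094 + (-78 + 558 + 6*(-12))*(3 + 36)) - 1190864 = (-2530094 + (-78 + 558 - 72)*39) - 1190864 = (-2530094 + 408*39) - 1190864 = (-2530094 + 15912) - 1190864 = -2514182 - 1190864 = -3705046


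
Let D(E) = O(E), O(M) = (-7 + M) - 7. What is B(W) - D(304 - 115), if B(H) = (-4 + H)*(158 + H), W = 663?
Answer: 540864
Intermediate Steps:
O(M) = -14 + M
D(E) = -14 + E
B(W) - D(304 - 115) = (-632 + 663² + 154*663) - (-14 + (304 - 115)) = (-632 + 439569 + 102102) - (-14 + 189) = 541039 - 1*175 = 541039 - 175 = 540864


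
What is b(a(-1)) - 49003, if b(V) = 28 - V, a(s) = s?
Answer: -48974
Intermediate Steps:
b(a(-1)) - 49003 = (28 - 1*(-1)) - 49003 = (28 + 1) - 49003 = 29 - 49003 = -48974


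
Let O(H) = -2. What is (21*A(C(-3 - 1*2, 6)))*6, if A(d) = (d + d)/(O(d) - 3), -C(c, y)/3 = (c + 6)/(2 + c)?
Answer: -252/5 ≈ -50.400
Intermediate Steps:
C(c, y) = -3*(6 + c)/(2 + c) (C(c, y) = -3*(c + 6)/(2 + c) = -3*(6 + c)/(2 + c))
A(d) = -2*d/5 (A(d) = (d + d)/(-2 - 3) = (2*d)/(-5) = (2*d)*(-1/5) = -2*d/5)
(21*A(C(-3 - 1*2, 6)))*6 = (21*(-6*(-6 - (-3 - 1*2))/(5*(2 + (-3 - 1*2)))))*6 = (21*(-6*(-6 - (-3 - 2))/(5*(2 + (-3 - 2)))))*6 = (21*(-6*(-6 - 1*(-5))/(5*(2 - 5))))*6 = (21*(-6*(-6 + 5)/(5*(-3))))*6 = (21*(-6*(-1)*(-1)/(5*3)))*6 = (21*(-2/5*1))*6 = (21*(-2/5))*6 = -42/5*6 = -252/5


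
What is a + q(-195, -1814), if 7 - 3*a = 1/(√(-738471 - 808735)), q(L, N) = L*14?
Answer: -8183/3 + I*√1547206/4641618 ≈ -2727.7 + 0.00026798*I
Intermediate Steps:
q(L, N) = 14*L
a = 7/3 + I*√1547206/4641618 (a = 7/3 - 1/(3*√(-738471 - 808735)) = 7/3 - (-I*√1547206/1547206)/3 = 7/3 - (-1)*I*√1547206/4641618 = 7/3 + I*√1547206/4641618 ≈ 2.3333 + 0.00026798*I)
a + q(-195, -1814) = (7/3 + I*√1547206/4641618) + 14*(-195) = (7/3 + I*√1547206/4641618) - 2730 = -8183/3 + I*√1547206/4641618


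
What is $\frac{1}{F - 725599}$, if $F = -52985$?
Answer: $- \frac{1}{778584} \approx -1.2844 \cdot 10^{-6}$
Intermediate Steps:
$\frac{1}{F - 725599} = \frac{1}{-52985 - 725599} = \frac{1}{-778584} = - \frac{1}{778584}$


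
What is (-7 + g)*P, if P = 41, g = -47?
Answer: -2214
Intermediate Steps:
(-7 + g)*P = (-7 - 47)*41 = -54*41 = -2214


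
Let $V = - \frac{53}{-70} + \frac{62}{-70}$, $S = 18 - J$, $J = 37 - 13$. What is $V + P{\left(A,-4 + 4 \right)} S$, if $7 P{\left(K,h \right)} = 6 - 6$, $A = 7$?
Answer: $- \frac{9}{70} \approx -0.12857$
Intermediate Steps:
$J = 24$
$P{\left(K,h \right)} = 0$ ($P{\left(K,h \right)} = \frac{6 - 6}{7} = \frac{1}{7} \cdot 0 = 0$)
$S = -6$ ($S = 18 - 24 = -6$)
$V = - \frac{9}{70}$ ($V = \left(-53\right) \left(- \frac{1}{70}\right) + 62 \left(- \frac{1}{70}\right) = \frac{53}{70} - \frac{31}{35} = - \frac{9}{70} \approx -0.12857$)
$V + P{\left(A,-4 + 4 \right)} S = - \frac{9}{70} + 0 \left(-6\right) = - \frac{9}{70} + 0 = - \frac{9}{70}$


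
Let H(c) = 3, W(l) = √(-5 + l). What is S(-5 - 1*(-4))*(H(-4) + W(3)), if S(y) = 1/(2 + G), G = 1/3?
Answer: 9/7 + 3*I*√2/7 ≈ 1.2857 + 0.60609*I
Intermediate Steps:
G = ⅓ ≈ 0.33333
S(y) = 3/7 (S(y) = 1/(2 + ⅓) = 1/(7/3) = 3/7)
S(-5 - 1*(-4))*(H(-4) + W(3)) = 3*(3 + √(-5 + 3))/7 = 3*(3 + √(-2))/7 = 3*(3 + I*√2)/7 = 9/7 + 3*I*√2/7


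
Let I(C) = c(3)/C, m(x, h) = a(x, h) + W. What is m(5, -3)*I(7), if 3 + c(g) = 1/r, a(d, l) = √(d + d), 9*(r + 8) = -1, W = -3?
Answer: 684/511 - 228*√10/511 ≈ -0.072406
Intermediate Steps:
r = -73/9 (r = -8 + (⅑)*(-1) = -8 - ⅑ = -73/9 ≈ -8.1111)
a(d, l) = √2*√d (a(d, l) = √(2*d) = √2*√d)
m(x, h) = -3 + √2*√x (m(x, h) = √2*√x - 3 = -3 + √2*√x)
c(g) = -228/73 (c(g) = -3 + 1/(-73/9) = -3 - 9/73 = -228/73)
I(C) = -228/(73*C)
m(5, -3)*I(7) = (-3 + √2*√5)*(-228/73/7) = (-3 + √10)*(-228/73*⅐) = (-3 + √10)*(-228/511) = 684/511 - 228*√10/511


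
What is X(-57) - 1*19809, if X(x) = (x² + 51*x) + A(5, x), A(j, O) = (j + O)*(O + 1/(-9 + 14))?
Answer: -82567/5 ≈ -16513.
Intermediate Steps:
A(j, O) = (⅕ + O)*(O + j) (A(j, O) = (O + j)*(O + 1/5) = (O + j)*(O + ⅕) = (O + j)*(⅕ + O) = (⅕ + O)*(O + j))
X(x) = 1 + 2*x² + 281*x/5 (X(x) = (x² + 51*x) + (x² + x/5 + (⅕)*5 + x*5) = (x² + 51*x) + (x² + x/5 + 1 + 5*x) = (x² + 51*x) + (1 + x² + 26*x/5) = 1 + 2*x² + 281*x/5)
X(-57) - 1*19809 = (1 + 2*(-57)² + (281/5)*(-57)) - 1*19809 = (1 + 2*3249 - 16017/5) - 19809 = (1 + 6498 - 16017/5) - 19809 = 16478/5 - 19809 = -82567/5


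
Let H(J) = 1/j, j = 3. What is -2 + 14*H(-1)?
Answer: 8/3 ≈ 2.6667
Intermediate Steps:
H(J) = ⅓ (H(J) = 1/3 = 1*(⅓) = ⅓)
-2 + 14*H(-1) = -2 + 14*(⅓) = -2 + 14/3 = 8/3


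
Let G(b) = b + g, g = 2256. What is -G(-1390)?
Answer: -866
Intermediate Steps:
G(b) = 2256 + b (G(b) = b + 2256 = 2256 + b)
-G(-1390) = -(2256 - 1390) = -1*866 = -866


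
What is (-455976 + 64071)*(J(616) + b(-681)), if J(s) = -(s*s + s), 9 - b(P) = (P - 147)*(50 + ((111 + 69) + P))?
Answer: 295296890355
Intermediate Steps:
b(P) = 9 - (-147 + P)*(230 + P) (b(P) = 9 - (P - 147)*(50 + ((111 + 69) + P)) = 9 - (-147 + P)*(50 + (180 + P)) = 9 - (-147 + P)*(230 + P))
J(s) = -s - s**2 (J(s) = -(s**2 + s) = -(s + s**2) = -s - s**2)
(-455976 + 64071)*(J(616) + b(-681)) = (-455976 + 64071)*(-1*616*(1 + 616) + (33819 - 1*(-681)**2 - 83*(-681))) = -391905*(-1*616*617 + (33819 - 1*463761 + 56523)) = -391905*(-380072 + (33819 - 463761 + 56523)) = -391905*(-380072 - 373419) = -391905*(-753491) = 295296890355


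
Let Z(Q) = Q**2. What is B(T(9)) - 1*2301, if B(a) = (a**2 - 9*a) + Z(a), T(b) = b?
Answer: -2220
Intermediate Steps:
B(a) = -9*a + 2*a**2 (B(a) = (a**2 - 9*a) + a**2 = -9*a + 2*a**2)
B(T(9)) - 1*2301 = 9*(-9 + 2*9) - 1*2301 = 9*(-9 + 18) - 2301 = 9*9 - 2301 = 81 - 2301 = -2220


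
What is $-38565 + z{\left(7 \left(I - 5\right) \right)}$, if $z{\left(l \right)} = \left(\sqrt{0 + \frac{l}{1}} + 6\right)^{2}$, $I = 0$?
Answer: $-38564 + 12 i \sqrt{35} \approx -38564.0 + 70.993 i$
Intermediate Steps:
$z{\left(l \right)} = \left(6 + \sqrt{l}\right)^{2}$ ($z{\left(l \right)} = \left(\sqrt{0 + l 1} + 6\right)^{2} = \left(\sqrt{0 + l} + 6\right)^{2} = \left(\sqrt{l} + 6\right)^{2} = \left(6 + \sqrt{l}\right)^{2}$)
$-38565 + z{\left(7 \left(I - 5\right) \right)} = -38565 + \left(6 + \sqrt{7 \left(0 - 5\right)}\right)^{2} = -38565 + \left(6 + \sqrt{7 \left(-5\right)}\right)^{2} = -38565 + \left(6 + \sqrt{-35}\right)^{2} = -38565 + \left(6 + i \sqrt{35}\right)^{2}$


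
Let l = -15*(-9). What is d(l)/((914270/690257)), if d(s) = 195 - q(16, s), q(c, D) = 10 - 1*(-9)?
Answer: 60742616/457135 ≈ 132.88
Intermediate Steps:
l = 135
q(c, D) = 19 (q(c, D) = 10 + 9 = 19)
d(s) = 176 (d(s) = 195 - 1*19 = 195 - 19 = 176)
d(l)/((914270/690257)) = 176/((914270/690257)) = 176/((914270*(1/690257))) = 176/(914270/690257) = 176*(690257/914270) = 60742616/457135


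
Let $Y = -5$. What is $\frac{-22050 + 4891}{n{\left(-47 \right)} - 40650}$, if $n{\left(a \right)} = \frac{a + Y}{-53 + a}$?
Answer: $\frac{428975}{1016237} \approx 0.42212$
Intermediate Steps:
$n{\left(a \right)} = \frac{-5 + a}{-53 + a}$ ($n{\left(a \right)} = \frac{a - 5}{-53 + a} = \frac{-5 + a}{-53 + a}$)
$\frac{-22050 + 4891}{n{\left(-47 \right)} - 40650} = \frac{-22050 + 4891}{\frac{-5 - 47}{-53 - 47} - 40650} = - \frac{17159}{\frac{1}{-100} \left(-52\right) - 40650} = - \frac{17159}{\left(- \frac{1}{100}\right) \left(-52\right) - 40650} = - \frac{17159}{\frac{13}{25} - 40650} = - \frac{17159}{- \frac{1016237}{25}} = \left(-17159\right) \left(- \frac{25}{1016237}\right) = \frac{428975}{1016237}$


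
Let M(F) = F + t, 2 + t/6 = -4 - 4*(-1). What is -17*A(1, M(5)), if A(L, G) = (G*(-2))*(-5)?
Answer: 1190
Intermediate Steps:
t = -12 (t = -12 + 6*(-4 - 4*(-1)) = -12 + 6*(-4 + 4) = -12 + 6*0 = -12 + 0 = -12)
M(F) = -12 + F (M(F) = F - 12 = -12 + F)
A(L, G) = 10*G (A(L, G) = -2*G*(-5) = 10*G)
-17*A(1, M(5)) = -170*(-12 + 5) = -170*(-7) = -17*(-70) = 1190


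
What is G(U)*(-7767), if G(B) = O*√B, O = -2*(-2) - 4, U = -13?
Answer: 0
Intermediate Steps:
O = 0 (O = 4 - 4 = 0)
G(B) = 0 (G(B) = 0*√B = 0)
G(U)*(-7767) = 0*(-7767) = 0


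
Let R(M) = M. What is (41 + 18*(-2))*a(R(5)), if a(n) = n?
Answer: 25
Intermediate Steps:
(41 + 18*(-2))*a(R(5)) = (41 + 18*(-2))*5 = (41 - 36)*5 = 5*5 = 25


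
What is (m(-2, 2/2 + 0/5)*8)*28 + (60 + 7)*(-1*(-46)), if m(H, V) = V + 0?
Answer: 3306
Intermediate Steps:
m(H, V) = V
(m(-2, 2/2 + 0/5)*8)*28 + (60 + 7)*(-1*(-46)) = ((2/2 + 0/5)*8)*28 + (60 + 7)*(-1*(-46)) = ((2*(1/2) + 0*(1/5))*8)*28 + 67*46 = ((1 + 0)*8)*28 + 3082 = (1*8)*28 + 3082 = 8*28 + 3082 = 224 + 3082 = 3306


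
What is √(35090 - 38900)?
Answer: I*√3810 ≈ 61.725*I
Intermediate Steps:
√(35090 - 38900) = √(-3810) = I*√3810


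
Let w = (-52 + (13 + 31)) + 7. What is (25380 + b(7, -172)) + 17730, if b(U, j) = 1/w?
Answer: 43109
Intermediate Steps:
w = -1 (w = (-52 + 44) + 7 = -8 + 7 = -1)
b(U, j) = -1 (b(U, j) = 1/(-1) = -1)
(25380 + b(7, -172)) + 17730 = (25380 - 1) + 17730 = 25379 + 17730 = 43109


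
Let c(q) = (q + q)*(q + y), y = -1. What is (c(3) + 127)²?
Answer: 19321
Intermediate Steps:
c(q) = 2*q*(-1 + q) (c(q) = (q + q)*(q - 1) = (2*q)*(-1 + q) = 2*q*(-1 + q))
(c(3) + 127)² = (2*3*(-1 + 3) + 127)² = (2*3*2 + 127)² = (12 + 127)² = 139² = 19321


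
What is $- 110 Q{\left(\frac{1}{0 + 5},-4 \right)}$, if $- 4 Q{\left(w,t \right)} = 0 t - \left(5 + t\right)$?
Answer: $- \frac{55}{2} \approx -27.5$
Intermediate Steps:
$Q{\left(w,t \right)} = \frac{5}{4} + \frac{t}{4}$ ($Q{\left(w,t \right)} = - \frac{0 t - \left(5 + t\right)}{4} = - \frac{0 - \left(5 + t\right)}{4} = - \frac{-5 - t}{4} = \frac{5}{4} + \frac{t}{4}$)
$- 110 Q{\left(\frac{1}{0 + 5},-4 \right)} = - 110 \left(\frac{5}{4} + \frac{1}{4} \left(-4\right)\right) = - 110 \left(\frac{5}{4} - 1\right) = \left(-110\right) \frac{1}{4} = - \frac{55}{2}$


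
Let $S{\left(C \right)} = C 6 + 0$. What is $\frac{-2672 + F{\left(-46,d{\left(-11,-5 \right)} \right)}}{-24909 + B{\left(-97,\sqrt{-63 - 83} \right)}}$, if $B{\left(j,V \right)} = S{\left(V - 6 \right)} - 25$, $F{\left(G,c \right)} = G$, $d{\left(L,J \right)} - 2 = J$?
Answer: $\frac{16967115}{155876539} + \frac{4077 i \sqrt{146}}{155876539} \approx 0.10885 + 0.00031604 i$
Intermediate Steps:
$d{\left(L,J \right)} = 2 + J$
$S{\left(C \right)} = 6 C$ ($S{\left(C \right)} = 6 C + 0 = 6 C$)
$B{\left(j,V \right)} = -61 + 6 V$ ($B{\left(j,V \right)} = 6 \left(V - 6\right) - 25 = 6 \left(-6 + V\right) - 25 = \left(-36 + 6 V\right) - 25 = -61 + 6 V$)
$\frac{-2672 + F{\left(-46,d{\left(-11,-5 \right)} \right)}}{-24909 + B{\left(-97,\sqrt{-63 - 83} \right)}} = \frac{-2672 - 46}{-24909 - \left(61 - 6 \sqrt{-63 - 83}\right)} = - \frac{2718}{-24909 - \left(61 - 6 \sqrt{-146}\right)} = - \frac{2718}{-24909 - \left(61 - 6 i \sqrt{146}\right)} = - \frac{2718}{-24970 + 6 i \sqrt{146}}$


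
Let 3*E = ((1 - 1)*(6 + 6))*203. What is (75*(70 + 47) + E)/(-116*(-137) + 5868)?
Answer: 1755/4352 ≈ 0.40326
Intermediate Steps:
E = 0 (E = (((1 - 1)*(6 + 6))*203)/3 = ((0*12)*203)/3 = (0*203)/3 = (⅓)*0 = 0)
(75*(70 + 47) + E)/(-116*(-137) + 5868) = (75*(70 + 47) + 0)/(-116*(-137) + 5868) = (75*117 + 0)/(15892 + 5868) = (8775 + 0)/21760 = 8775*(1/21760) = 1755/4352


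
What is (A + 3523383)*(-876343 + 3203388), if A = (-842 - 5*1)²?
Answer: 9868513819640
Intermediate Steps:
A = 717409 (A = (-842 - 5)² = (-847)² = 717409)
(A + 3523383)*(-876343 + 3203388) = (717409 + 3523383)*(-876343 + 3203388) = 4240792*2327045 = 9868513819640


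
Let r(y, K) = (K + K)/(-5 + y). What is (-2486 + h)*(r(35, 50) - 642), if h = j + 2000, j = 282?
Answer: 130288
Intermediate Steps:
r(y, K) = 2*K/(-5 + y) (r(y, K) = (2*K)/(-5 + y) = 2*K/(-5 + y))
h = 2282 (h = 282 + 2000 = 2282)
(-2486 + h)*(r(35, 50) - 642) = (-2486 + 2282)*(2*50/(-5 + 35) - 642) = -204*(2*50/30 - 642) = -204*(2*50*(1/30) - 642) = -204*(10/3 - 642) = -204*(-1916/3) = 130288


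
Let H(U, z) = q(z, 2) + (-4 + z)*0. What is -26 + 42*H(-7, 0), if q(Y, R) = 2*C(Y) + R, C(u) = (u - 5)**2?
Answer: 2158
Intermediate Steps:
C(u) = (-5 + u)**2
q(Y, R) = R + 2*(-5 + Y)**2 (q(Y, R) = 2*(-5 + Y)**2 + R = R + 2*(-5 + Y)**2)
H(U, z) = 2 + 2*(-5 + z)**2 (H(U, z) = (2 + 2*(-5 + z)**2) + (-4 + z)*0 = (2 + 2*(-5 + z)**2) + 0 = 2 + 2*(-5 + z)**2)
-26 + 42*H(-7, 0) = -26 + 42*(2 + 2*(-5 + 0)**2) = -26 + 42*(2 + 2*(-5)**2) = -26 + 42*(2 + 2*25) = -26 + 42*(2 + 50) = -26 + 42*52 = -26 + 2184 = 2158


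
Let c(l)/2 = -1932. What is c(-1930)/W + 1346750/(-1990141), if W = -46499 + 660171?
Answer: -104269083853/152661725969 ≈ -0.68301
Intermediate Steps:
W = 613672
c(l) = -3864 (c(l) = 2*(-1932) = -3864)
c(-1930)/W + 1346750/(-1990141) = -3864/613672 + 1346750/(-1990141) = -3864*1/613672 + 1346750*(-1/1990141) = -483/76709 - 1346750/1990141 = -104269083853/152661725969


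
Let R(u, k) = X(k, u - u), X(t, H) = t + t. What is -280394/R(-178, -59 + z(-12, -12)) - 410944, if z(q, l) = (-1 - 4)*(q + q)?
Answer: -25207781/61 ≈ -4.1324e+5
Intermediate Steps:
z(q, l) = -10*q
X(t, H) = 2*t
R(u, k) = 2*k
-280394/R(-178, -59 + z(-12, -12)) - 410944 = -280394*1/(2*(-59 - 10*(-12))) - 410944 = -280394*1/(2*(-59 + 120)) - 410944 = -280394/(2*61) - 410944 = -280394/122 - 410944 = -280394*1/122 - 410944 = -140197/61 - 410944 = -25207781/61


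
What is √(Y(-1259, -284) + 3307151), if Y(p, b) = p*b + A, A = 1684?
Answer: √3666391 ≈ 1914.8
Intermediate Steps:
Y(p, b) = 1684 + b*p (Y(p, b) = p*b + 1684 = b*p + 1684 = 1684 + b*p)
√(Y(-1259, -284) + 3307151) = √((1684 - 284*(-1259)) + 3307151) = √((1684 + 357556) + 3307151) = √(359240 + 3307151) = √3666391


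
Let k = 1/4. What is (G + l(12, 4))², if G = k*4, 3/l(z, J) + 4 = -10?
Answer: 121/196 ≈ 0.61735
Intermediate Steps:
l(z, J) = -3/14 (l(z, J) = 3/(-4 - 10) = 3/(-14) = 3*(-1/14) = -3/14)
k = ¼ ≈ 0.25000
G = 1 (G = (¼)*4 = 1)
(G + l(12, 4))² = (1 - 3/14)² = (11/14)² = 121/196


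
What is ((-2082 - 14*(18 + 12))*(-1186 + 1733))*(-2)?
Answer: 2737188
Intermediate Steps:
((-2082 - 14*(18 + 12))*(-1186 + 1733))*(-2) = ((-2082 - 14*30)*547)*(-2) = ((-2082 - 420)*547)*(-2) = -2502*547*(-2) = -1368594*(-2) = 2737188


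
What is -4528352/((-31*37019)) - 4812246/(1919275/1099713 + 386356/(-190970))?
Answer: 579894256458566825669398/33484793134726471 ≈ 1.7318e+7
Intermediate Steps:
-4528352/((-31*37019)) - 4812246/(1919275/1099713 + 386356/(-190970)) = -4528352/(-1147589) - 4812246/(1919275*(1/1099713) + 386356*(-1/190970)) = -4528352*(-1/1147589) - 4812246/(1919275/1099713 - 193178/95485) = 4528352/1147589 - 4812246/(-29178384539/105006095805) = 4528352/1147589 - 4812246*(-105006095805/29178384539) = 4528352/1147589 + 505315164513228030/29178384539 = 579894256458566825669398/33484793134726471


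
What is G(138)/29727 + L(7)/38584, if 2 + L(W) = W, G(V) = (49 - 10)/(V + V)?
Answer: 3544003/26380691064 ≈ 0.00013434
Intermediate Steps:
G(V) = 39/(2*V) (G(V) = 39/((2*V)) = 39*(1/(2*V)) = 39/(2*V))
L(W) = -2 + W
G(138)/29727 + L(7)/38584 = ((39/2)/138)/29727 + (-2 + 7)/38584 = ((39/2)*(1/138))*(1/29727) + 5*(1/38584) = (13/92)*(1/29727) + 5/38584 = 13/2734884 + 5/38584 = 3544003/26380691064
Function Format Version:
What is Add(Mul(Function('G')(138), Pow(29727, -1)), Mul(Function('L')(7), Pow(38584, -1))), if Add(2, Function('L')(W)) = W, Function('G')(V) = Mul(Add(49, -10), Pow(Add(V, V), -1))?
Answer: Rational(3544003, 26380691064) ≈ 0.00013434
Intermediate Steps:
Function('G')(V) = Mul(Rational(39, 2), Pow(V, -1)) (Function('G')(V) = Mul(39, Pow(Mul(2, V), -1)) = Mul(39, Mul(Rational(1, 2), Pow(V, -1))) = Mul(Rational(39, 2), Pow(V, -1)))
Function('L')(W) = Add(-2, W)
Add(Mul(Function('G')(138), Pow(29727, -1)), Mul(Function('L')(7), Pow(38584, -1))) = Add(Mul(Mul(Rational(39, 2), Pow(138, -1)), Pow(29727, -1)), Mul(Add(-2, 7), Pow(38584, -1))) = Add(Mul(Mul(Rational(39, 2), Rational(1, 138)), Rational(1, 29727)), Mul(5, Rational(1, 38584))) = Add(Mul(Rational(13, 92), Rational(1, 29727)), Rational(5, 38584)) = Add(Rational(13, 2734884), Rational(5, 38584)) = Rational(3544003, 26380691064)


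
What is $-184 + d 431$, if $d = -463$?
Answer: $-199737$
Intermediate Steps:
$-184 + d 431 = -184 - 199553 = -199737$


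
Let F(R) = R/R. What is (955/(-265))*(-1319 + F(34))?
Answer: 251738/53 ≈ 4749.8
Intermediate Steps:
F(R) = 1
(955/(-265))*(-1319 + F(34)) = (955/(-265))*(-1319 + 1) = (955*(-1/265))*(-1318) = -191/53*(-1318) = 251738/53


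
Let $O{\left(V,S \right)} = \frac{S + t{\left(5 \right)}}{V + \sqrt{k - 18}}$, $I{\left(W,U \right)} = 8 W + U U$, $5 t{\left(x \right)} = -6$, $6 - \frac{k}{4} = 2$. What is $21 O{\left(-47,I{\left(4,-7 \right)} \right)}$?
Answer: $- \frac{131271}{3685} - \frac{2793 i \sqrt{2}}{3685} \approx -35.623 - 1.0719 i$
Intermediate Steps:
$k = 16$ ($k = 24 - 8 = 16$)
$t{\left(x \right)} = - \frac{6}{5}$ ($t{\left(x \right)} = \frac{1}{5} \left(-6\right) = - \frac{6}{5}$)
$I{\left(W,U \right)} = U^{2} + 8 W$ ($I{\left(W,U \right)} = 8 W + U^{2} = U^{2} + 8 W$)
$O{\left(V,S \right)} = \frac{- \frac{6}{5} + S}{V + i \sqrt{2}}$ ($O{\left(V,S \right)} = \frac{S - \frac{6}{5}}{V + \sqrt{16 - 18}} = \frac{- \frac{6}{5} + S}{V + \sqrt{-2}} = \frac{- \frac{6}{5} + S}{V + i \sqrt{2}}$)
$21 O{\left(-47,I{\left(4,-7 \right)} \right)} = 21 \frac{- \frac{6}{5} + \left(\left(-7\right)^{2} + 8 \cdot 4\right)}{-47 + i \sqrt{2}} = 21 \frac{- \frac{6}{5} + \left(49 + 32\right)}{-47 + i \sqrt{2}} = 21 \frac{- \frac{6}{5} + 81}{-47 + i \sqrt{2}} = 21 \frac{1}{-47 + i \sqrt{2}} \cdot \frac{399}{5} = 21 \frac{399}{5 \left(-47 + i \sqrt{2}\right)} = \frac{8379}{5 \left(-47 + i \sqrt{2}\right)}$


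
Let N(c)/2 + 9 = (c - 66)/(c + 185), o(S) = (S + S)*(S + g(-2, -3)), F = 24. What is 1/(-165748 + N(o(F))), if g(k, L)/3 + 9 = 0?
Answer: -41/6796826 ≈ -6.0322e-6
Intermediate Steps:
g(k, L) = -27 (g(k, L) = -27 + 3*0 = -27 + 0 = -27)
o(S) = 2*S*(-27 + S) (o(S) = (S + S)*(S - 27) = (2*S)*(-27 + S) = 2*S*(-27 + S))
N(c) = -18 + 2*(-66 + c)/(185 + c) (N(c) = -18 + 2*((c - 66)/(c + 185)) = -18 + 2*((-66 + c)/(185 + c)) = -18 + 2*(-66 + c)/(185 + c))
1/(-165748 + N(o(F))) = 1/(-165748 + 2*(-1731 - 16*24*(-27 + 24))/(185 + 2*24*(-27 + 24))) = 1/(-165748 + 2*(-1731 - 16*24*(-3))/(185 + 2*24*(-3))) = 1/(-165748 + 2*(-1731 - 8*(-144))/(185 - 144)) = 1/(-165748 + 2*(-1731 + 1152)/41) = 1/(-165748 + 2*(1/41)*(-579)) = 1/(-165748 - 1158/41) = 1/(-6796826/41) = -41/6796826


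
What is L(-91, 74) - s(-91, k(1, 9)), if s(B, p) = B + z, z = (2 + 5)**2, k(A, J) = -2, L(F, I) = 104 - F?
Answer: 237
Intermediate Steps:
z = 49 (z = 7**2 = 49)
s(B, p) = 49 + B (s(B, p) = B + 49 = 49 + B)
L(-91, 74) - s(-91, k(1, 9)) = (104 - 1*(-91)) - (49 - 91) = (104 + 91) - 1*(-42) = 195 + 42 = 237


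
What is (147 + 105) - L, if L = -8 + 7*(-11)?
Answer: 337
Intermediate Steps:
L = -85 (L = -8 - 77 = -85)
(147 + 105) - L = (147 + 105) - 1*(-85) = 252 + 85 = 337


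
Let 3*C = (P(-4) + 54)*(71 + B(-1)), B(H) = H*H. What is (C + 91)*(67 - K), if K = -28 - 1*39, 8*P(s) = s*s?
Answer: 192290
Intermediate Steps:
P(s) = s²/8 (P(s) = (s*s)/8 = s²/8)
B(H) = H²
C = 1344 (C = (((⅛)*(-4)² + 54)*(71 + (-1)²))/3 = (((⅛)*16 + 54)*(71 + 1))/3 = ((2 + 54)*72)/3 = (56*72)/3 = (⅓)*4032 = 1344)
K = -67 (K = -28 - 39 = -67)
(C + 91)*(67 - K) = (1344 + 91)*(67 - 1*(-67)) = 1435*(67 + 67) = 1435*134 = 192290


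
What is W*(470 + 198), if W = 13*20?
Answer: 173680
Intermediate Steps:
W = 260
W*(470 + 198) = 260*(470 + 198) = 260*668 = 173680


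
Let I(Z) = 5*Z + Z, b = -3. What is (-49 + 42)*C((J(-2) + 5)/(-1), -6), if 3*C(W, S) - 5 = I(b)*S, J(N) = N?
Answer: -791/3 ≈ -263.67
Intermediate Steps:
I(Z) = 6*Z
C(W, S) = 5/3 - 6*S (C(W, S) = 5/3 + ((6*(-3))*S)/3 = 5/3 + (-18*S)/3 = 5/3 - 6*S)
(-49 + 42)*C((J(-2) + 5)/(-1), -6) = (-49 + 42)*(5/3 - 6*(-6)) = -7*(5/3 + 36) = -7*113/3 = -791/3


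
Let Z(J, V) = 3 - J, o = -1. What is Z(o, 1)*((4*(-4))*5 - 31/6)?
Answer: -1022/3 ≈ -340.67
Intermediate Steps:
Z(o, 1)*((4*(-4))*5 - 31/6) = (3 - 1*(-1))*((4*(-4))*5 - 31/6) = (3 + 1)*(-16*5 - 31*1/6) = 4*(-80 - 31/6) = 4*(-511/6) = -1022/3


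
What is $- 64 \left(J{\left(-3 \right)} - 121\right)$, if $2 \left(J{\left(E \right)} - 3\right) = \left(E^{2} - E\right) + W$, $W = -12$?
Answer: $7552$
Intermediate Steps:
$J{\left(E \right)} = -3 + \frac{E^{2}}{2} - \frac{E}{2}$ ($J{\left(E \right)} = 3 + \frac{\left(E^{2} - E\right) - 12}{2} = 3 + \frac{-12 + E^{2} - E}{2} = 3 - \left(6 + \frac{E}{2} - \frac{E^{2}}{2}\right) = -3 + \frac{E^{2}}{2} - \frac{E}{2}$)
$- 64 \left(J{\left(-3 \right)} - 121\right) = - 64 \left(\left(-3 + \frac{\left(-3\right)^{2}}{2} - - \frac{3}{2}\right) - 121\right) = - 64 \left(\left(-3 + \frac{1}{2} \cdot 9 + \frac{3}{2}\right) - 121\right) = - 64 \left(\left(-3 + \frac{9}{2} + \frac{3}{2}\right) - 121\right) = - 64 \left(3 - 121\right) = \left(-64\right) \left(-118\right) = 7552$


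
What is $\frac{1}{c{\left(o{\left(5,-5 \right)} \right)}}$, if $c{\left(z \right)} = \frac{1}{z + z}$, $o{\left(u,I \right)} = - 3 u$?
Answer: $-30$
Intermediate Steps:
$c{\left(z \right)} = \frac{1}{2 z}$
$\frac{1}{c{\left(o{\left(5,-5 \right)} \right)}} = \frac{1}{\frac{1}{2} \frac{1}{\left(-3\right) 5}} = \frac{1}{\frac{1}{2} \frac{1}{-15}} = \frac{1}{\frac{1}{2} \left(- \frac{1}{15}\right)} = \frac{1}{- \frac{1}{30}} = -30$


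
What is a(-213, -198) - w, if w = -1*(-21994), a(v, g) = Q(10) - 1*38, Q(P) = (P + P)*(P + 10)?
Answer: -21632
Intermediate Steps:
Q(P) = 2*P*(10 + P) (Q(P) = (2*P)*(10 + P) = 2*P*(10 + P))
a(v, g) = 362 (a(v, g) = 2*10*(10 + 10) - 1*38 = 2*10*20 - 38 = 400 - 38 = 362)
w = 21994
a(-213, -198) - w = 362 - 1*21994 = 362 - 21994 = -21632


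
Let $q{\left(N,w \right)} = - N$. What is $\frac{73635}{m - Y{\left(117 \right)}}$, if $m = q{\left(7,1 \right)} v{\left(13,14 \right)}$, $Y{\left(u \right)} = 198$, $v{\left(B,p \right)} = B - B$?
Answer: $- \frac{24545}{66} \approx -371.89$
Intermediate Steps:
$v{\left(B,p \right)} = 0$
$m = 0$ ($m = \left(-1\right) 7 \cdot 0 = \left(-7\right) 0 = 0$)
$\frac{73635}{m - Y{\left(117 \right)}} = \frac{73635}{0 - 198} = \frac{73635}{-198} = 73635 \left(- \frac{1}{198}\right) = - \frac{24545}{66}$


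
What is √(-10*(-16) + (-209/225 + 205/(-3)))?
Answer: 8*√319/15 ≈ 9.5256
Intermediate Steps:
√(-10*(-16) + (-209/225 + 205/(-3))) = √(160 + (-209*1/225 + 205*(-⅓))) = √(160 + (-209/225 - 205/3)) = √(160 - 15584/225) = √(20416/225) = 8*√319/15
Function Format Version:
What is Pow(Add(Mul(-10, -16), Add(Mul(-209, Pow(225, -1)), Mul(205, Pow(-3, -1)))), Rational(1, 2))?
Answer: Mul(Rational(8, 15), Pow(319, Rational(1, 2))) ≈ 9.5256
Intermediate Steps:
Pow(Add(Mul(-10, -16), Add(Mul(-209, Pow(225, -1)), Mul(205, Pow(-3, -1)))), Rational(1, 2)) = Pow(Add(160, Add(Mul(-209, Rational(1, 225)), Mul(205, Rational(-1, 3)))), Rational(1, 2)) = Pow(Add(160, Add(Rational(-209, 225), Rational(-205, 3))), Rational(1, 2)) = Pow(Add(160, Rational(-15584, 225)), Rational(1, 2)) = Pow(Rational(20416, 225), Rational(1, 2)) = Mul(Rational(8, 15), Pow(319, Rational(1, 2)))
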